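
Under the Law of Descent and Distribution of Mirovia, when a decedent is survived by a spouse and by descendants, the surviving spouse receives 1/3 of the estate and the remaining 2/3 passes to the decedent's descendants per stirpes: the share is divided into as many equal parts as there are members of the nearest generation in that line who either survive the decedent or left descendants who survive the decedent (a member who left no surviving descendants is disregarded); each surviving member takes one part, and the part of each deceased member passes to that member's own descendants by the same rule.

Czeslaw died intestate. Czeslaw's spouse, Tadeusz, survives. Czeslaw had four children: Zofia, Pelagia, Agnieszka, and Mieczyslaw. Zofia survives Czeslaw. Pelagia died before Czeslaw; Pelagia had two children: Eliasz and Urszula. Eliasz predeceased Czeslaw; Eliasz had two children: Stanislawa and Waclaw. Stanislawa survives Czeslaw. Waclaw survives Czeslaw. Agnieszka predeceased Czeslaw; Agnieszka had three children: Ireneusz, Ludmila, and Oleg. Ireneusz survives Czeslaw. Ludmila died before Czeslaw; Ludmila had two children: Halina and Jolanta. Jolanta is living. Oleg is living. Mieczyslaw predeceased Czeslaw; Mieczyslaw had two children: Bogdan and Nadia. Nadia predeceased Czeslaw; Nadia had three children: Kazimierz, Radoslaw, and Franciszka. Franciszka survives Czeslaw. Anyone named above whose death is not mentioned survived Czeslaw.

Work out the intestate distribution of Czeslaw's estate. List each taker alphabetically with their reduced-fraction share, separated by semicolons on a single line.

Tadeusz, as surviving spouse, takes 1/3.
The remaining 2/3 passes to Czeslaw's descendants per stirpes.
The 2/3 is divided into 4 equal shares of 1/6 among Zofia, Pelagia, Agnieszka, Mieczyslaw.
Zofia is living and takes 1/6.
Pelagia predeceased; the 1/6 allotted to Pelagia's branch passes to Pelagia's issue by representation.
The 1/6 is divided into 2 equal shares of 1/12 among Eliasz, Urszula.
Eliasz predeceased; the 1/12 allotted to Eliasz's branch passes to Eliasz's issue by representation.
The 1/12 is divided into 2 equal shares of 1/24 among Stanislawa, Waclaw.
Stanislawa is living and takes 1/24.
Waclaw is living and takes 1/24.
Urszula is living and takes 1/12.
Agnieszka predeceased; the 1/6 allotted to Agnieszka's branch passes to Agnieszka's issue by representation.
The 1/6 is divided into 3 equal shares of 1/18 among Ireneusz, Ludmila, Oleg.
Ireneusz is living and takes 1/18.
Ludmila predeceased; the 1/18 allotted to Ludmila's branch passes to Ludmila's issue by representation.
The 1/18 is divided into 2 equal shares of 1/36 among Halina, Jolanta.
Halina is living and takes 1/36.
Jolanta is living and takes 1/36.
Oleg is living and takes 1/18.
Mieczyslaw predeceased; the 1/6 allotted to Mieczyslaw's branch passes to Mieczyslaw's issue by representation.
The 1/6 is divided into 2 equal shares of 1/12 among Bogdan, Nadia.
Bogdan is living and takes 1/12.
Nadia predeceased; the 1/12 allotted to Nadia's branch passes to Nadia's issue by representation.
The 1/12 is divided into 3 equal shares of 1/36 among Kazimierz, Radoslaw, Franciszka.
Kazimierz is living and takes 1/36.
Radoslaw is living and takes 1/36.
Franciszka is living and takes 1/36.

Bogdan 1/12; Franciszka 1/36; Halina 1/36; Ireneusz 1/18; Jolanta 1/36; Kazimierz 1/36; Oleg 1/18; Radoslaw 1/36; Stanislawa 1/24; Tadeusz 1/3; Urszula 1/12; Waclaw 1/24; Zofia 1/6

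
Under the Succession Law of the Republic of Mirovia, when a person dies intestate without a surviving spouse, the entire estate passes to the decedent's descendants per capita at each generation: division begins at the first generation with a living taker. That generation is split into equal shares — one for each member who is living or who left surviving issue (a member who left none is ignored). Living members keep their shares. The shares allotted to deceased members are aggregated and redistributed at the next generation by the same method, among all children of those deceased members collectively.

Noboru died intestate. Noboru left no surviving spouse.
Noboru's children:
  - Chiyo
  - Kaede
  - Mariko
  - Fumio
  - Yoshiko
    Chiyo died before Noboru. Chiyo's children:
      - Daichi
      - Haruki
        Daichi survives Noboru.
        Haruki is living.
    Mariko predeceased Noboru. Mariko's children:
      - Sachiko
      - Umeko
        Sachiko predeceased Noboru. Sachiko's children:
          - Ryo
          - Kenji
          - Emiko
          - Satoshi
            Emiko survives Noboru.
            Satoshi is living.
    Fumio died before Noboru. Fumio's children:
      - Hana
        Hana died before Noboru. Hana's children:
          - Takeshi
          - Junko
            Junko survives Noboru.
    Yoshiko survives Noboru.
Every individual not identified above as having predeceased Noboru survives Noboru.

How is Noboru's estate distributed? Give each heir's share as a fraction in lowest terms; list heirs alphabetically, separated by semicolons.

Daichi 3/25; Emiko 1/25; Haruki 3/25; Junko 1/25; Kaede 1/5; Kenji 1/25; Ryo 1/25; Satoshi 1/25; Takeshi 1/25; Umeko 3/25; Yoshiko 1/5

There is no surviving spouse, so the entire estate passes to Noboru's descendants per capita at each generation.
At generation 1 (Chiyo, Kaede, Mariko, Fumio, Yoshiko) there are 5 shares of (1)/5 = 1/5 each.
Living: Kaede and Yoshiko — each takes 1/5.
Deceased: Chiyo, Mariko, and Fumio. Their combined 3/5 is pooled and carried to generation 2.
At generation 2 (Daichi, Haruki, Sachiko, Umeko, Hana) there are 5 shares of (3/5)/5 = 3/25 each.
Living: Daichi, Haruki, and Umeko — each takes 3/25.
Deceased: Sachiko and Hana. Their combined 6/25 is pooled and carried to generation 3.
At generation 3 (Ryo, Kenji, Emiko, Satoshi, Takeshi, Junko) there are 6 shares of (6/25)/6 = 1/25 each.
Living: Ryo, Kenji, Emiko, Satoshi, Takeshi, and Junko — each takes 1/25.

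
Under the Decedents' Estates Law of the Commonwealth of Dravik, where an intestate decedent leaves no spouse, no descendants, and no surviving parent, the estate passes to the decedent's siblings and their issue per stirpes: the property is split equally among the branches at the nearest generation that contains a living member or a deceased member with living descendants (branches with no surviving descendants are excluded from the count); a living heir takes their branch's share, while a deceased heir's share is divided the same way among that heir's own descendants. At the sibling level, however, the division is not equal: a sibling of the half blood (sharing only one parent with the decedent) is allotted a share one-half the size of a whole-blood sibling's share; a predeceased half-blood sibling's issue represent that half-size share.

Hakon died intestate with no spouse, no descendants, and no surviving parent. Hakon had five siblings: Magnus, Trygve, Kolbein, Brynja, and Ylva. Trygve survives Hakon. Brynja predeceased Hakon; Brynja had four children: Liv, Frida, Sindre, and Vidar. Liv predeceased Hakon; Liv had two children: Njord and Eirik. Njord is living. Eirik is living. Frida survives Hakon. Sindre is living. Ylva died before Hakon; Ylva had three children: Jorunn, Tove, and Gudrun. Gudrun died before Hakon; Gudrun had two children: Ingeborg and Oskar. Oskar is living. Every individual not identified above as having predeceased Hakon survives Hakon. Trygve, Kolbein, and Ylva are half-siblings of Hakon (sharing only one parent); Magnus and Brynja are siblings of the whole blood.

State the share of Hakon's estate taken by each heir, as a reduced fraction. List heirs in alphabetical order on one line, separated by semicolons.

Eirik 1/28; Frida 1/14; Ingeborg 1/42; Jorunn 1/21; Kolbein 1/7; Magnus 2/7; Njord 1/28; Oskar 1/42; Sindre 1/14; Tove 1/21; Trygve 1/7; Vidar 1/14

No spouse, descendants, or parent survives, so the estate passes to Hakon's siblings per stirpes.
Half-blood siblings count for one-half the weight of whole-blood siblings at the initial division.
Dividing 1 in proportion to weights (total weight 7/2): Magnus (weight 1) → 2/7; Trygve (weight 1/2) → 1/7; Kolbein (weight 1/2) → 1/7; Brynja (weight 1) → 2/7; Ylva (weight 1/2) → 1/7.
Magnus is living and takes 2/7.
Trygve is living and takes 1/7.
Kolbein is living and takes 1/7.
Brynja predeceased; the 2/7 allotted to Brynja's branch passes to Brynja's issue by representation.
The 2/7 is divided into 4 equal shares of 1/14 among Liv, Frida, Sindre, Vidar.
Liv predeceased; the 1/14 allotted to Liv's branch passes to Liv's issue by representation.
The 1/14 is divided into 2 equal shares of 1/28 among Njord, Eirik.
Njord is living and takes 1/28.
Eirik is living and takes 1/28.
Frida is living and takes 1/14.
Sindre is living and takes 1/14.
Vidar is living and takes 1/14.
Ylva predeceased; the 1/7 allotted to Ylva's branch passes to Ylva's issue by representation.
The 1/7 is divided into 3 equal shares of 1/21 among Jorunn, Tove, Gudrun.
Jorunn is living and takes 1/21.
Tove is living and takes 1/21.
Gudrun predeceased; the 1/21 allotted to Gudrun's branch passes to Gudrun's issue by representation.
The 1/21 is divided into 2 equal shares of 1/42 among Ingeborg, Oskar.
Ingeborg is living and takes 1/42.
Oskar is living and takes 1/42.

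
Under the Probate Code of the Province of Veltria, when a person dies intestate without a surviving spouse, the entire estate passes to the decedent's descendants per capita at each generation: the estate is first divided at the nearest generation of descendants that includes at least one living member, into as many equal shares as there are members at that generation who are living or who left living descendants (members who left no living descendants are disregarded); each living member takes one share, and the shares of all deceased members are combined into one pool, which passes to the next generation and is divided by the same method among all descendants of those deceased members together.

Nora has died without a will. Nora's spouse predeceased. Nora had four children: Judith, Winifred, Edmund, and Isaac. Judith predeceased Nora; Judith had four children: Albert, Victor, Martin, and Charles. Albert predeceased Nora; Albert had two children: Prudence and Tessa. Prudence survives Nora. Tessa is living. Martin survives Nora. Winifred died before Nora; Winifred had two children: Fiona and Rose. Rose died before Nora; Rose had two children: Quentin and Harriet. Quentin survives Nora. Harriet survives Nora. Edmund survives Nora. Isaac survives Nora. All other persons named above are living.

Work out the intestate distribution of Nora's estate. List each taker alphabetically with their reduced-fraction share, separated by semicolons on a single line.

There is no surviving spouse, so the entire estate passes to Nora's descendants per capita at each generation.
At generation 1 (Judith, Winifred, Edmund, Isaac) there are 4 shares of (1)/4 = 1/4 each.
Living: Edmund and Isaac — each takes 1/4.
Deceased: Judith and Winifred. Their combined 1/2 is pooled and carried to generation 2.
At generation 2 (Albert, Victor, Martin, Charles, Fiona, Rose) there are 6 shares of (1/2)/6 = 1/12 each.
Living: Victor, Martin, Charles, and Fiona — each takes 1/12.
Deceased: Albert and Rose. Their combined 1/6 is pooled and carried to generation 3.
At generation 3 (Prudence, Tessa, Quentin, Harriet) there are 4 shares of (1/6)/4 = 1/24 each.
Living: Prudence, Tessa, Quentin, and Harriet — each takes 1/24.

Charles 1/12; Edmund 1/4; Fiona 1/12; Harriet 1/24; Isaac 1/4; Martin 1/12; Prudence 1/24; Quentin 1/24; Tessa 1/24; Victor 1/12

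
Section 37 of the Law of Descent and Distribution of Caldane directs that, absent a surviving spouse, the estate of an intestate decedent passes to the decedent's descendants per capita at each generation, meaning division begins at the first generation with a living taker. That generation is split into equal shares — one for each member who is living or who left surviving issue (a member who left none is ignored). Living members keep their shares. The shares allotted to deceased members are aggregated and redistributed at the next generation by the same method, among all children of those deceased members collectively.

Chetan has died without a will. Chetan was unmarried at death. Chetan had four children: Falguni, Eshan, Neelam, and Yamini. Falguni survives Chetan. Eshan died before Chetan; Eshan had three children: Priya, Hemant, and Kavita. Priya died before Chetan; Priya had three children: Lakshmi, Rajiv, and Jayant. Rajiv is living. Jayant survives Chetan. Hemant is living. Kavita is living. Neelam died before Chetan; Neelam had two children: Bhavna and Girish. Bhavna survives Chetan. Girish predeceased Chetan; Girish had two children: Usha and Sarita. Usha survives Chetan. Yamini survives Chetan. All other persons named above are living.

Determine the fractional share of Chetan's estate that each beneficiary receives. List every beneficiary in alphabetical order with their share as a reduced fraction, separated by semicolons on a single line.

Bhavna 1/10; Falguni 1/4; Hemant 1/10; Jayant 1/25; Kavita 1/10; Lakshmi 1/25; Rajiv 1/25; Sarita 1/25; Usha 1/25; Yamini 1/4

There is no surviving spouse, so the entire estate passes to Chetan's descendants per capita at each generation.
At generation 1 (Falguni, Eshan, Neelam, Yamini) there are 4 shares of (1)/4 = 1/4 each.
Living: Falguni and Yamini — each takes 1/4.
Deceased: Eshan and Neelam. Their combined 1/2 is pooled and carried to generation 2.
At generation 2 (Priya, Hemant, Kavita, Bhavna, Girish) there are 5 shares of (1/2)/5 = 1/10 each.
Living: Hemant, Kavita, and Bhavna — each takes 1/10.
Deceased: Priya and Girish. Their combined 1/5 is pooled and carried to generation 3.
At generation 3 (Lakshmi, Rajiv, Jayant, Usha, Sarita) there are 5 shares of (1/5)/5 = 1/25 each.
Living: Lakshmi, Rajiv, Jayant, Usha, and Sarita — each takes 1/25.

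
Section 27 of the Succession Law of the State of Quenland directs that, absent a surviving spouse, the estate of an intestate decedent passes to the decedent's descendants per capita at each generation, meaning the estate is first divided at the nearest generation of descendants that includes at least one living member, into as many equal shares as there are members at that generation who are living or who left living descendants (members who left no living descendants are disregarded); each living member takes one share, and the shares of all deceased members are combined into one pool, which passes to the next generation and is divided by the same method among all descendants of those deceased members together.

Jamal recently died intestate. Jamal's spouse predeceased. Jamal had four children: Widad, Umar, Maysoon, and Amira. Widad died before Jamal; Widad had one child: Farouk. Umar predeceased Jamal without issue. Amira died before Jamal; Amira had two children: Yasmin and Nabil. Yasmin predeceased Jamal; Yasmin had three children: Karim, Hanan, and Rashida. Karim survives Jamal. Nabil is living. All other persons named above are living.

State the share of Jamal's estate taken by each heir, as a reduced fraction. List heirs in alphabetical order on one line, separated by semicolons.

Farouk 2/9; Hanan 2/27; Karim 2/27; Maysoon 1/3; Nabil 2/9; Rashida 2/27

There is no surviving spouse, so the entire estate passes to Jamal's descendants per capita at each generation.
At generation 1 (Widad, Maysoon, Amira) there are 3 shares of (1)/3 = 1/3 each.
Living: Maysoon — each takes 1/3.
Deceased: Widad and Amira. Their combined 2/3 is pooled and carried to generation 2.
At generation 2 (Farouk, Yasmin, Nabil) there are 3 shares of (2/3)/3 = 2/9 each.
Living: Farouk and Nabil — each takes 2/9.
Deceased: Yasmin. That 2/9 share is carried to generation 3.
At generation 3 (Karim, Hanan, Rashida) there are 3 shares of (2/9)/3 = 2/27 each.
Living: Karim, Hanan, and Rashida — each takes 2/27.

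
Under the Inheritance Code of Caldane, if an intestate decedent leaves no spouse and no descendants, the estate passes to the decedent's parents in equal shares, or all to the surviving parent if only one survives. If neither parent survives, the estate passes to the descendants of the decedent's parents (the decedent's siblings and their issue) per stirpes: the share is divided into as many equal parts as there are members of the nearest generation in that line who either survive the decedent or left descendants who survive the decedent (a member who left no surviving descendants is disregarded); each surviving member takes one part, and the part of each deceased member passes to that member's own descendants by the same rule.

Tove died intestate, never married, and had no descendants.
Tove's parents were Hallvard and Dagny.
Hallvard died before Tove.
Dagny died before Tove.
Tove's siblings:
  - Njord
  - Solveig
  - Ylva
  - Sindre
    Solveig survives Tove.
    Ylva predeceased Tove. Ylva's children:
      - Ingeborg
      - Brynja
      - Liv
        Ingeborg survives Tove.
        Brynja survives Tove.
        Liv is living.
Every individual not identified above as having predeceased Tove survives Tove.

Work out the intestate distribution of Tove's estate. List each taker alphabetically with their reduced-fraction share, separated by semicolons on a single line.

Brynja 1/12; Ingeborg 1/12; Liv 1/12; Njord 1/4; Sindre 1/4; Solveig 1/4

Neither parent survives and there are no descendants, so the estate passes to Tove's siblings and their issue per stirpes.
The estate is divided into 4 equal shares of 1/4 among Njord, Solveig, Ylva, Sindre.
Njord is living and takes 1/4.
Solveig is living and takes 1/4.
Ylva predeceased; the 1/4 allotted to Ylva's branch passes to Ylva's issue by representation.
The 1/4 is divided into 3 equal shares of 1/12 among Ingeborg, Brynja, Liv.
Ingeborg is living and takes 1/12.
Brynja is living and takes 1/12.
Liv is living and takes 1/12.
Sindre is living and takes 1/4.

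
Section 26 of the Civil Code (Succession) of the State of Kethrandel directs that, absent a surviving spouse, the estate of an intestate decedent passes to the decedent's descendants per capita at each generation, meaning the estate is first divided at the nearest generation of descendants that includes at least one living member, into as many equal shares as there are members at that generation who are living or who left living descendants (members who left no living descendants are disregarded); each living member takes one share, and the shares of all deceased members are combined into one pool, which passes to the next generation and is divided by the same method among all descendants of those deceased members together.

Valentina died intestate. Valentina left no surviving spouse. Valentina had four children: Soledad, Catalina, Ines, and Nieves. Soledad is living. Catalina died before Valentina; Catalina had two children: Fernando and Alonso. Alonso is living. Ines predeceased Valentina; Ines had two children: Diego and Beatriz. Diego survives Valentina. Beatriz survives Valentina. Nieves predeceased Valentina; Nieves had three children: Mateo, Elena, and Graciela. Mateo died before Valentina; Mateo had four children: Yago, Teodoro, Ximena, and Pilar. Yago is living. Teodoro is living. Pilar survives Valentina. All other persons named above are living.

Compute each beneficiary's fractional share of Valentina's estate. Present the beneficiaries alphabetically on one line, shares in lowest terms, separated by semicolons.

Alonso 3/28; Beatriz 3/28; Diego 3/28; Elena 3/28; Fernando 3/28; Graciela 3/28; Pilar 3/112; Soledad 1/4; Teodoro 3/112; Ximena 3/112; Yago 3/112

There is no surviving spouse, so the entire estate passes to Valentina's descendants per capita at each generation.
At generation 1 (Soledad, Catalina, Ines, Nieves) there are 4 shares of (1)/4 = 1/4 each.
Living: Soledad — each takes 1/4.
Deceased: Catalina, Ines, and Nieves. Their combined 3/4 is pooled and carried to generation 2.
At generation 2 (Fernando, Alonso, Diego, Beatriz, Mateo, Elena, Graciela) there are 7 shares of (3/4)/7 = 3/28 each.
Living: Fernando, Alonso, Diego, Beatriz, Elena, and Graciela — each takes 3/28.
Deceased: Mateo. That 3/28 share is carried to generation 3.
At generation 3 (Yago, Teodoro, Ximena, Pilar) there are 4 shares of (3/28)/4 = 3/112 each.
Living: Yago, Teodoro, Ximena, and Pilar — each takes 3/112.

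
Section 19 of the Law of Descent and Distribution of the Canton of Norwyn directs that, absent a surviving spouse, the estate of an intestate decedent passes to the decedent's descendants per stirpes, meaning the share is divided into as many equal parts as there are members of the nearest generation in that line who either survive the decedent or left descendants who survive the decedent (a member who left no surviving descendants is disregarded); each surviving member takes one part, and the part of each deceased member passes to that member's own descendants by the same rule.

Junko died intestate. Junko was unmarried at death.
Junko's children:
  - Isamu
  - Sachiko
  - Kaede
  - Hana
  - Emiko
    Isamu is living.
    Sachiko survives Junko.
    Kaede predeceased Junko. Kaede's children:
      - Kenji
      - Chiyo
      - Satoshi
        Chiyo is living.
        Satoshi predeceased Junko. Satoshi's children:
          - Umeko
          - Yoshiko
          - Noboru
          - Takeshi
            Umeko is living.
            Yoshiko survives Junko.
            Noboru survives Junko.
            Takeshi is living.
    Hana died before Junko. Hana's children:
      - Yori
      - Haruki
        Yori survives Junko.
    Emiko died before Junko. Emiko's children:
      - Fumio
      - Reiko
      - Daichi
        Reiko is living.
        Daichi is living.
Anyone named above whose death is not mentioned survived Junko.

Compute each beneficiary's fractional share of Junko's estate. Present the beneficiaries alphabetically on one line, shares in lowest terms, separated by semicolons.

Chiyo 1/15; Daichi 1/15; Fumio 1/15; Haruki 1/10; Isamu 1/5; Kenji 1/15; Noboru 1/60; Reiko 1/15; Sachiko 1/5; Takeshi 1/60; Umeko 1/60; Yori 1/10; Yoshiko 1/60

There is no surviving spouse, so the entire estate passes to Junko's descendants per stirpes.
The estate is divided into 5 equal shares of 1/5 among Isamu, Sachiko, Kaede, Hana, Emiko.
Isamu is living and takes 1/5.
Sachiko is living and takes 1/5.
Kaede predeceased; the 1/5 allotted to Kaede's branch passes to Kaede's issue by representation.
The 1/5 is divided into 3 equal shares of 1/15 among Kenji, Chiyo, Satoshi.
Kenji is living and takes 1/15.
Chiyo is living and takes 1/15.
Satoshi predeceased; the 1/15 allotted to Satoshi's branch passes to Satoshi's issue by representation.
The 1/15 is divided into 4 equal shares of 1/60 among Umeko, Yoshiko, Noboru, Takeshi.
Umeko is living and takes 1/60.
Yoshiko is living and takes 1/60.
Noboru is living and takes 1/60.
Takeshi is living and takes 1/60.
Hana predeceased; the 1/5 allotted to Hana's branch passes to Hana's issue by representation.
The 1/5 is divided into 2 equal shares of 1/10 among Yori, Haruki.
Yori is living and takes 1/10.
Haruki is living and takes 1/10.
Emiko predeceased; the 1/5 allotted to Emiko's branch passes to Emiko's issue by representation.
The 1/5 is divided into 3 equal shares of 1/15 among Fumio, Reiko, Daichi.
Fumio is living and takes 1/15.
Reiko is living and takes 1/15.
Daichi is living and takes 1/15.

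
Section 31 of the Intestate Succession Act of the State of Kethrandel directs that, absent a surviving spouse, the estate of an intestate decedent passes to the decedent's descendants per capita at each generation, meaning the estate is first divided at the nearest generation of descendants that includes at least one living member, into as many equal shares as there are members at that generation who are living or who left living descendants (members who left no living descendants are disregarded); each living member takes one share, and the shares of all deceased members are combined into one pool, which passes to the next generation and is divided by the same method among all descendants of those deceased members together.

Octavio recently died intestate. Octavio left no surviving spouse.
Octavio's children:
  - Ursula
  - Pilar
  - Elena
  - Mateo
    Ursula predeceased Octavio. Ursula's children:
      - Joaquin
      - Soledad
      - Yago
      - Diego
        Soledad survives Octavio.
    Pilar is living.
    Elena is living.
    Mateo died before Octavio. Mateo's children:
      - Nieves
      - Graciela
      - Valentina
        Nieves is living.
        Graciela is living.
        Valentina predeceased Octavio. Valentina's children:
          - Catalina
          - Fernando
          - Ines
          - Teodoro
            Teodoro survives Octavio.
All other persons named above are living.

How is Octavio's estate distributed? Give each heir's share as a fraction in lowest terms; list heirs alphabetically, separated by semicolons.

Catalina 1/56; Diego 1/14; Elena 1/4; Fernando 1/56; Graciela 1/14; Ines 1/56; Joaquin 1/14; Nieves 1/14; Pilar 1/4; Soledad 1/14; Teodoro 1/56; Yago 1/14

There is no surviving spouse, so the entire estate passes to Octavio's descendants per capita at each generation.
At generation 1 (Ursula, Pilar, Elena, Mateo) there are 4 shares of (1)/4 = 1/4 each.
Living: Pilar and Elena — each takes 1/4.
Deceased: Ursula and Mateo. Their combined 1/2 is pooled and carried to generation 2.
At generation 2 (Joaquin, Soledad, Yago, Diego, Nieves, Graciela, Valentina) there are 7 shares of (1/2)/7 = 1/14 each.
Living: Joaquin, Soledad, Yago, Diego, Nieves, and Graciela — each takes 1/14.
Deceased: Valentina. That 1/14 share is carried to generation 3.
At generation 3 (Catalina, Fernando, Ines, Teodoro) there are 4 shares of (1/14)/4 = 1/56 each.
Living: Catalina, Fernando, Ines, and Teodoro — each takes 1/56.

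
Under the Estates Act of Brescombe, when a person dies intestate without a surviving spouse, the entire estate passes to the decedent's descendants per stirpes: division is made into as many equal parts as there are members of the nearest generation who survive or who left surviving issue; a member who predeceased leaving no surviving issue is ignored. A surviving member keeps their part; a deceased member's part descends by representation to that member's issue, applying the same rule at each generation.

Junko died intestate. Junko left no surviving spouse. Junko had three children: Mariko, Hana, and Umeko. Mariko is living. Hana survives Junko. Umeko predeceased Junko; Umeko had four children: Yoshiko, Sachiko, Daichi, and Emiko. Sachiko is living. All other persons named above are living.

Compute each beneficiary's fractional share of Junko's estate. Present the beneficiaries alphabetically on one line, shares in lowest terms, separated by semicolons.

Daichi 1/12; Emiko 1/12; Hana 1/3; Mariko 1/3; Sachiko 1/12; Yoshiko 1/12

There is no surviving spouse, so the entire estate passes to Junko's descendants per stirpes.
The estate is divided into 3 equal shares of 1/3 among Mariko, Hana, Umeko.
Mariko is living and takes 1/3.
Hana is living and takes 1/3.
Umeko predeceased; the 1/3 allotted to Umeko's branch passes to Umeko's issue by representation.
The 1/3 is divided into 4 equal shares of 1/12 among Yoshiko, Sachiko, Daichi, Emiko.
Yoshiko is living and takes 1/12.
Sachiko is living and takes 1/12.
Daichi is living and takes 1/12.
Emiko is living and takes 1/12.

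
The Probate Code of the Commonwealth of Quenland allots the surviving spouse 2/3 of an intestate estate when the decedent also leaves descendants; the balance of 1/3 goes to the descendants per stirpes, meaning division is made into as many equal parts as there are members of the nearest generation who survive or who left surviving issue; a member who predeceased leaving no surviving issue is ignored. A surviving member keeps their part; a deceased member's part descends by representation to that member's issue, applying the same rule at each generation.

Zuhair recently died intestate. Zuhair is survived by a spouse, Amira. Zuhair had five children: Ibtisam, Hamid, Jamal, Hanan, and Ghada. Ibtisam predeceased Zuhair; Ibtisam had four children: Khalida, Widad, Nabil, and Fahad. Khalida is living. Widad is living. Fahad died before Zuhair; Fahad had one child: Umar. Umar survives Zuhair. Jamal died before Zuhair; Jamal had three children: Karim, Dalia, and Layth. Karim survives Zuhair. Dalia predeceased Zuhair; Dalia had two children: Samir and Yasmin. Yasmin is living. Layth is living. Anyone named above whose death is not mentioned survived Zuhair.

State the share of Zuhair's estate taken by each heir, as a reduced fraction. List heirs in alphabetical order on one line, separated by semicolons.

Amira, as surviving spouse, takes 2/3.
The remaining 1/3 passes to Zuhair's descendants per stirpes.
The 1/3 is divided into 5 equal shares of 1/15 among Ibtisam, Hamid, Jamal, Hanan, Ghada.
Ibtisam predeceased; the 1/15 allotted to Ibtisam's branch passes to Ibtisam's issue by representation.
The 1/15 is divided into 4 equal shares of 1/60 among Khalida, Widad, Nabil, Fahad.
Khalida is living and takes 1/60.
Widad is living and takes 1/60.
Nabil is living and takes 1/60.
Fahad predeceased; the 1/60 allotted to Fahad's branch passes to Fahad's issue by representation.
Umar is the sole taker at this level and receives the full 1/60.
Hamid is living and takes 1/15.
Jamal predeceased; the 1/15 allotted to Jamal's branch passes to Jamal's issue by representation.
The 1/15 is divided into 3 equal shares of 1/45 among Karim, Dalia, Layth.
Karim is living and takes 1/45.
Dalia predeceased; the 1/45 allotted to Dalia's branch passes to Dalia's issue by representation.
The 1/45 is divided into 2 equal shares of 1/90 among Samir, Yasmin.
Samir is living and takes 1/90.
Yasmin is living and takes 1/90.
Layth is living and takes 1/45.
Hanan is living and takes 1/15.
Ghada is living and takes 1/15.

Amira 2/3; Ghada 1/15; Hamid 1/15; Hanan 1/15; Karim 1/45; Khalida 1/60; Layth 1/45; Nabil 1/60; Samir 1/90; Umar 1/60; Widad 1/60; Yasmin 1/90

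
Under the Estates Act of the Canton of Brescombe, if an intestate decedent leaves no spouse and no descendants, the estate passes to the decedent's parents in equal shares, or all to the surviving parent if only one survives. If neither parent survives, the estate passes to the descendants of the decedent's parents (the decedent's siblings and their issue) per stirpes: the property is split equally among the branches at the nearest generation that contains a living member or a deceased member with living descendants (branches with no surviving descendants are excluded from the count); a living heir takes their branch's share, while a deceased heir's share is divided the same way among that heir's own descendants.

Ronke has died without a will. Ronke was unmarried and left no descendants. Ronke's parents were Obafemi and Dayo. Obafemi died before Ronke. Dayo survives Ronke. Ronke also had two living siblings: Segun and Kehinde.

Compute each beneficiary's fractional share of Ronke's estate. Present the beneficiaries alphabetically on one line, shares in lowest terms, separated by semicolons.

Only one parent, Dayo, survives, so Dayo takes the entire estate. The siblings take nothing because a surviving parent has priority.

Dayo 1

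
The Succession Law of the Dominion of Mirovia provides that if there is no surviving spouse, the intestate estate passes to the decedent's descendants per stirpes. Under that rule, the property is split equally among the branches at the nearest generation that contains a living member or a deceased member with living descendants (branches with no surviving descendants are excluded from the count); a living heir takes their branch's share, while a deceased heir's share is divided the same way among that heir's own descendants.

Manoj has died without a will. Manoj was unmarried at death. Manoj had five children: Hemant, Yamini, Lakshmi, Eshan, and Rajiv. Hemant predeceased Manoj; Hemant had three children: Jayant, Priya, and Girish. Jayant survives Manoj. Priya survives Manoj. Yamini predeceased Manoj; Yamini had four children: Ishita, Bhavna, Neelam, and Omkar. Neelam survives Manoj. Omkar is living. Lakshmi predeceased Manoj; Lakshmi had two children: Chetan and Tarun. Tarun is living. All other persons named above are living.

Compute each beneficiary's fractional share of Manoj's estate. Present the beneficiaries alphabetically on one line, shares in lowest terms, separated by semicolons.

Bhavna 1/20; Chetan 1/10; Eshan 1/5; Girish 1/15; Ishita 1/20; Jayant 1/15; Neelam 1/20; Omkar 1/20; Priya 1/15; Rajiv 1/5; Tarun 1/10

There is no surviving spouse, so the entire estate passes to Manoj's descendants per stirpes.
The estate is divided into 5 equal shares of 1/5 among Hemant, Yamini, Lakshmi, Eshan, Rajiv.
Hemant predeceased; the 1/5 allotted to Hemant's branch passes to Hemant's issue by representation.
The 1/5 is divided into 3 equal shares of 1/15 among Jayant, Priya, Girish.
Jayant is living and takes 1/15.
Priya is living and takes 1/15.
Girish is living and takes 1/15.
Yamini predeceased; the 1/5 allotted to Yamini's branch passes to Yamini's issue by representation.
The 1/5 is divided into 4 equal shares of 1/20 among Ishita, Bhavna, Neelam, Omkar.
Ishita is living and takes 1/20.
Bhavna is living and takes 1/20.
Neelam is living and takes 1/20.
Omkar is living and takes 1/20.
Lakshmi predeceased; the 1/5 allotted to Lakshmi's branch passes to Lakshmi's issue by representation.
The 1/5 is divided into 2 equal shares of 1/10 among Chetan, Tarun.
Chetan is living and takes 1/10.
Tarun is living and takes 1/10.
Eshan is living and takes 1/5.
Rajiv is living and takes 1/5.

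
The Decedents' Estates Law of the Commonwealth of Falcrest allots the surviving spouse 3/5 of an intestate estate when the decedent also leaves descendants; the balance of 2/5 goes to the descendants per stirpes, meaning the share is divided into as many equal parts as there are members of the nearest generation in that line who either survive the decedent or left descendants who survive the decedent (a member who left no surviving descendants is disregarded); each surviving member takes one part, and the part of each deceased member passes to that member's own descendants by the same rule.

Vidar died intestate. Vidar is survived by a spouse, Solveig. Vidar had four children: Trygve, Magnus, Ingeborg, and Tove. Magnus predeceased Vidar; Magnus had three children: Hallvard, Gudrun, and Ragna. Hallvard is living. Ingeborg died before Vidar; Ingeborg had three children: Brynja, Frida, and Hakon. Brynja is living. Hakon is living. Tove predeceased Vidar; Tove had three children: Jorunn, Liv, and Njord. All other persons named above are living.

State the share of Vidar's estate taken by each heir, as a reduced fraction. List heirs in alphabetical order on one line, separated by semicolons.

Brynja 1/30; Frida 1/30; Gudrun 1/30; Hakon 1/30; Hallvard 1/30; Jorunn 1/30; Liv 1/30; Njord 1/30; Ragna 1/30; Solveig 3/5; Trygve 1/10

Solveig, as surviving spouse, takes 3/5.
The remaining 2/5 passes to Vidar's descendants per stirpes.
The 2/5 is divided into 4 equal shares of 1/10 among Trygve, Magnus, Ingeborg, Tove.
Trygve is living and takes 1/10.
Magnus predeceased; the 1/10 allotted to Magnus's branch passes to Magnus's issue by representation.
The 1/10 is divided into 3 equal shares of 1/30 among Hallvard, Gudrun, Ragna.
Hallvard is living and takes 1/30.
Gudrun is living and takes 1/30.
Ragna is living and takes 1/30.
Ingeborg predeceased; the 1/10 allotted to Ingeborg's branch passes to Ingeborg's issue by representation.
The 1/10 is divided into 3 equal shares of 1/30 among Brynja, Frida, Hakon.
Brynja is living and takes 1/30.
Frida is living and takes 1/30.
Hakon is living and takes 1/30.
Tove predeceased; the 1/10 allotted to Tove's branch passes to Tove's issue by representation.
The 1/10 is divided into 3 equal shares of 1/30 among Jorunn, Liv, Njord.
Jorunn is living and takes 1/30.
Liv is living and takes 1/30.
Njord is living and takes 1/30.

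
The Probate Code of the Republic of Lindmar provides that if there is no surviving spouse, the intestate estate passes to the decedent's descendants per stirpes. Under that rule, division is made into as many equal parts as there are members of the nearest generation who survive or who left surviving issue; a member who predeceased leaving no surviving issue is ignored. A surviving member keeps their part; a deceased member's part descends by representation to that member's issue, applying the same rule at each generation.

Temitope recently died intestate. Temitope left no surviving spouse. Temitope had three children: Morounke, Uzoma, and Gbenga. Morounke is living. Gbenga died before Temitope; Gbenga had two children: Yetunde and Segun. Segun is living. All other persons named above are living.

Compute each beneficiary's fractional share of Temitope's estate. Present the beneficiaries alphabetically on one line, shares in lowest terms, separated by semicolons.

There is no surviving spouse, so the entire estate passes to Temitope's descendants per stirpes.
The estate is divided into 3 equal shares of 1/3 among Morounke, Uzoma, Gbenga.
Morounke is living and takes 1/3.
Uzoma is living and takes 1/3.
Gbenga predeceased; the 1/3 allotted to Gbenga's branch passes to Gbenga's issue by representation.
The 1/3 is divided into 2 equal shares of 1/6 among Yetunde, Segun.
Yetunde is living and takes 1/6.
Segun is living and takes 1/6.

Morounke 1/3; Segun 1/6; Uzoma 1/3; Yetunde 1/6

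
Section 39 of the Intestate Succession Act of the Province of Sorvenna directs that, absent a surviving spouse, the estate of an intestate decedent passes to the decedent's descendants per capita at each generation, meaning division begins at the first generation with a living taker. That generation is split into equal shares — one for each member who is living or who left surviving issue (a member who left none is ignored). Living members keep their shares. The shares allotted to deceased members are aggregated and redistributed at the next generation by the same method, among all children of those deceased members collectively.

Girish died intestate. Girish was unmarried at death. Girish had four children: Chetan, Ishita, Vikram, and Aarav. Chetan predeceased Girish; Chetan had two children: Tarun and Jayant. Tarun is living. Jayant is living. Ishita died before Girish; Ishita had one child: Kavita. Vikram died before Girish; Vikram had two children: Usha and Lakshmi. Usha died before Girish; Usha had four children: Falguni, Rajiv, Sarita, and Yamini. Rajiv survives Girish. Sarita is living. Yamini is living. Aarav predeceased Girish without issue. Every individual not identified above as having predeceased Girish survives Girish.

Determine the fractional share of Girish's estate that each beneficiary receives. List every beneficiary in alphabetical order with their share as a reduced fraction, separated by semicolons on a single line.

Falguni 1/20; Jayant 1/5; Kavita 1/5; Lakshmi 1/5; Rajiv 1/20; Sarita 1/20; Tarun 1/5; Yamini 1/20

There is no surviving spouse, so the entire estate passes to Girish's descendants per capita at each generation.
No one at generation 1 (Chetan, Ishita, Vikram) is living; moving to the next generation.
At generation 2 (Tarun, Jayant, Kavita, Usha, Lakshmi) there are 5 shares of (1)/5 = 1/5 each.
Living: Tarun, Jayant, Kavita, and Lakshmi — each takes 1/5.
Deceased: Usha. That 1/5 share is carried to generation 3.
At generation 3 (Falguni, Rajiv, Sarita, Yamini) there are 4 shares of (1/5)/4 = 1/20 each.
Living: Falguni, Rajiv, Sarita, and Yamini — each takes 1/20.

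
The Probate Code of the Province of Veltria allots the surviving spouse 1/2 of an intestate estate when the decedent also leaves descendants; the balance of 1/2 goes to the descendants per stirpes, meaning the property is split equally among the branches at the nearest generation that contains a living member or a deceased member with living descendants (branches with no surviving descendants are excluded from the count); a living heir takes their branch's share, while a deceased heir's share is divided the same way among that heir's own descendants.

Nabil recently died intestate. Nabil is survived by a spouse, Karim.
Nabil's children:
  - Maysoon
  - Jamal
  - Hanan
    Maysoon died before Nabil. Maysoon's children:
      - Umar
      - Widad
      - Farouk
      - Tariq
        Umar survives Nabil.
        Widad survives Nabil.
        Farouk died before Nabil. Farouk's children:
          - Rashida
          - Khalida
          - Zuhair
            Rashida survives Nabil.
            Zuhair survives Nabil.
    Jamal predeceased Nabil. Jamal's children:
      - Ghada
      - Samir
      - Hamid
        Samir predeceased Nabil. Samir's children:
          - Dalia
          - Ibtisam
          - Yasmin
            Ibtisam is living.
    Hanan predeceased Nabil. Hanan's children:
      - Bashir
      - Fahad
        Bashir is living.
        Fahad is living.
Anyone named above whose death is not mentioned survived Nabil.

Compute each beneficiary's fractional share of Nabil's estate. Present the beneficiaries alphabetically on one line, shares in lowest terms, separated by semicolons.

Bashir 1/12; Dalia 1/54; Fahad 1/12; Ghada 1/18; Hamid 1/18; Ibtisam 1/54; Karim 1/2; Khalida 1/72; Rashida 1/72; Tariq 1/24; Umar 1/24; Widad 1/24; Yasmin 1/54; Zuhair 1/72

Karim, as surviving spouse, takes 1/2.
The remaining 1/2 passes to Nabil's descendants per stirpes.
The 1/2 is divided into 3 equal shares of 1/6 among Maysoon, Jamal, Hanan.
Maysoon predeceased; the 1/6 allotted to Maysoon's branch passes to Maysoon's issue by representation.
The 1/6 is divided into 4 equal shares of 1/24 among Umar, Widad, Farouk, Tariq.
Umar is living and takes 1/24.
Widad is living and takes 1/24.
Farouk predeceased; the 1/24 allotted to Farouk's branch passes to Farouk's issue by representation.
The 1/24 is divided into 3 equal shares of 1/72 among Rashida, Khalida, Zuhair.
Rashida is living and takes 1/72.
Khalida is living and takes 1/72.
Zuhair is living and takes 1/72.
Tariq is living and takes 1/24.
Jamal predeceased; the 1/6 allotted to Jamal's branch passes to Jamal's issue by representation.
The 1/6 is divided into 3 equal shares of 1/18 among Ghada, Samir, Hamid.
Ghada is living and takes 1/18.
Samir predeceased; the 1/18 allotted to Samir's branch passes to Samir's issue by representation.
The 1/18 is divided into 3 equal shares of 1/54 among Dalia, Ibtisam, Yasmin.
Dalia is living and takes 1/54.
Ibtisam is living and takes 1/54.
Yasmin is living and takes 1/54.
Hamid is living and takes 1/18.
Hanan predeceased; the 1/6 allotted to Hanan's branch passes to Hanan's issue by representation.
The 1/6 is divided into 2 equal shares of 1/12 among Bashir, Fahad.
Bashir is living and takes 1/12.
Fahad is living and takes 1/12.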